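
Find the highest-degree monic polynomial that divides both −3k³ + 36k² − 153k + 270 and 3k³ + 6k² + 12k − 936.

k − 6

Apply the Euclidean algorithm:
  −3k³ + 36k² − 153k + 270 = (−1)(3k³ + 6k² + 12k − 936) + (42k² − 141k − 666)
  3k³ + 6k² + 12k − 936 = ((1/14)k + 75/196)(42k² − 141k − 666) + ((22251/196)k − 66753/98)
  42k² − 141k − 666 = ((2744/7417)k + 7252/7417)((22251/196)k − 66753/98) + (0)
Last nonzero remainder: (22251/196)k − 66753/98. Dividing through by 22251/196 gives the monic gcd k − 6.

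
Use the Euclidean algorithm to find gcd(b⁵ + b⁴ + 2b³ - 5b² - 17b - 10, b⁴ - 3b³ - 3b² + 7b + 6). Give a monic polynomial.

Repeated division with remainder:
  b⁵ + b⁴ + 2b³ - 5b² - 17b - 10 = (b + 4)(b⁴ - 3b³ - 3b² + 7b + 6) + (17b³ - 51b - 34)
  b⁴ - 3b³ - 3b² + 7b + 6 = ((1/17)b - 3/17)(17b³ - 51b - 34) + (0)
Last nonzero remainder: 17b³ - 51b - 34. Dividing through by 17 gives the monic gcd b³ - 3b - 2.

b³ - 3b - 2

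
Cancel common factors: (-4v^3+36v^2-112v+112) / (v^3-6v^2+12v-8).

(-4v^2+28v-56)/(v^2-4v+4)

Repeated division with remainder:
  -4v^3+36v^2-112v+112 = (-4)(v^3-6v^2+12v-8) + (12v^2-64v+80)
  v^3-6v^2+12v-8 = ((1/12)v-1/18)(12v^2-64v+80) + ((16/9)v-32/9)
  12v^2-64v+80 = ((27/4)v-45/2)((16/9)v-32/9) + (0)
Last nonzero remainder: (16/9)v-32/9. Dividing through by 16/9 gives the monic gcd v-2.
Cancel v-2 from numerator and denominator to get the reduced form.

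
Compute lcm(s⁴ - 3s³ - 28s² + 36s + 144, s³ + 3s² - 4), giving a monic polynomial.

Apply the Euclidean algorithm:
  s⁴ - 3s³ - 28s² + 36s + 144 = (s - 6)(s³ + 3s² - 4) + (-10s² + 40s + 120)
  s³ + 3s² - 4 = (-(1/10)s - 7/10)(-10s² + 40s + 120) + (40s + 80)
  -10s² + 40s + 120 = (-(1/4)s + 3/2)(40s + 80) + (0)
Last nonzero remainder: 40s + 80. Dividing through by 40 gives the monic gcd s + 2.
Then lcm(f, g) = f·g / gcd(f, g); expanding and making the result monic gives the answer.

s⁶ - 2s⁵ - 33s⁴ + 14s³ + 236s² + 72s - 288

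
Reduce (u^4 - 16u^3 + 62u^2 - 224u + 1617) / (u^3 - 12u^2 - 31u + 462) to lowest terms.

(u^2 + 2u + 21)/(u + 6)

By polynomial division,
  u^4 - 16u^3 + 62u^2 - 224u + 1617 = (u - 4)(u^3 - 12u^2 - 31u + 462) + (45u^2 - 810u + 3465)
  u^3 - 12u^2 - 31u + 462 = ((1/45)u + 2/15)(45u^2 - 810u + 3465) + (0)
Last nonzero remainder: 45u^2 - 810u + 3465. Dividing through by 45 gives the monic gcd u^2 - 18u + 77.
Cancel u^2 - 18u + 77 from numerator and denominator to get the reduced form.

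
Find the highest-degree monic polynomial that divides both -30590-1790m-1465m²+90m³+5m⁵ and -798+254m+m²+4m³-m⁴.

-266-4m-m²+m³

By polynomial division,
  5m⁵+90m³-1465m²-1790m-30590 = (-5m-20)(-m⁴+4m³+m²+254m-798) + (175m³-175m²-700m-46550)
  -m⁴+4m³+m²+254m-798 = (-(1/175)m+3/175)(175m³-175m²-700m-46550) + (0)
Last nonzero remainder: 175m³-175m²-700m-46550. Dividing through by 175 gives the monic gcd m³-m²-4m-266.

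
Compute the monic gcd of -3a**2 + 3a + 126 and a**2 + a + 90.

1

Euclidean algorithm in ℚ[a]:
  -3a**2 + 3a + 126 = (-3)(a**2 + a + 90) + (6a + 396)
  a**2 + a + 90 = ((1/6)a - 65/6)(6a + 396) + (4380)
  6a + 396 = ((1/730)a + 33/365)(4380) + (0)
The last nonzero remainder is the constant 4380, so the polynomials are coprime and gcd = 1.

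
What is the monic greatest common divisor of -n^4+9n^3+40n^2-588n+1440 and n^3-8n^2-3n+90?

n^2-11n+30

Apply the Euclidean algorithm:
  -n^4+9n^3+40n^2-588n+1440 = (-n+1)(n^3-8n^2-3n+90) + (45n^2-495n+1350)
  n^3-8n^2-3n+90 = ((1/45)n+1/15)(45n^2-495n+1350) + (0)
Last nonzero remainder: 45n^2-495n+1350. Dividing through by 45 gives the monic gcd n^2-11n+30.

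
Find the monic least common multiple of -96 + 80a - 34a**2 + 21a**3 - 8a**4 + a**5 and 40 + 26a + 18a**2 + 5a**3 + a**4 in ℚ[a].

-960 + 416a - 116a**2 + 154a**3 - 30a**4 - a**5 - 4a**6 + a**7

Apply the Euclidean algorithm:
  a**5 - 8a**4 + 21a**3 - 34a**2 + 80a - 96 = (a - 13)(a**4 + 5a**3 + 18a**2 + 26a + 40) + (68a**3 + 174a**2 + 378a + 424)
  a**4 + 5a**3 + 18a**2 + 26a + 40 = ((1/68)a + 83/2312)(68a**3 + 174a**2 + 378a + 424) + ((7161/1156)a**2 + (7161/1156)a + 7161/289)
  68a**3 + 174a**2 + 378a + 424 = ((78608/7161)a + 122536/7161)((7161/1156)a**2 + (7161/1156)a + 7161/289) + (0)
Last nonzero remainder: (7161/1156)a**2 + (7161/1156)a + 7161/289. Dividing through by 7161/1156 gives the monic gcd a**2 + a + 4.
Then lcm(f, g) = f·g / gcd(f, g); expanding and making the result monic gives the answer.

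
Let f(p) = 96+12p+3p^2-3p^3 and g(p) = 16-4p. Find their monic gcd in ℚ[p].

-4+p

Repeated division with remainder:
  -3p^3+3p^2+12p+96 = ((3/4)p^2+(9/4)p+6)(-4p+16) + (0)
Last nonzero remainder: -4p+16. Dividing through by -4 gives the monic gcd p-4.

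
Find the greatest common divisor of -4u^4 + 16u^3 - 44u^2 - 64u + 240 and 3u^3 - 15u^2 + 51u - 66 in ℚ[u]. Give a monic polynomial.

u - 2

By polynomial division,
  -4u^4 + 16u^3 - 44u^2 - 64u + 240 = (-(4/3)u - 4/3)(3u^3 - 15u^2 + 51u - 66) + (4u^2 - 84u + 152)
  3u^3 - 15u^2 + 51u - 66 = ((3/4)u + 12)(4u^2 - 84u + 152) + (945u - 1890)
  4u^2 - 84u + 152 = ((4/945)u - 76/945)(945u - 1890) + (0)
Last nonzero remainder: 945u - 1890. Dividing through by 945 gives the monic gcd u - 2.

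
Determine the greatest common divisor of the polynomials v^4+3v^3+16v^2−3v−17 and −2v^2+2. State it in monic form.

By polynomial division,
  v^4+3v^3+16v^2−3v−17 = (−(1/2)v^2−(3/2)v−17/2)(−2v^2+2) + (0)
Last nonzero remainder: −2v^2+2. Dividing through by −2 gives the monic gcd v^2−1.

v^2−1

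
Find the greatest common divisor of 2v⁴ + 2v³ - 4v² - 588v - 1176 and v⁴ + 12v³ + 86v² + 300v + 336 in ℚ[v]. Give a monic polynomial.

By polynomial division,
  2v⁴ + 2v³ - 4v² - 588v - 1176 = (2)(v⁴ + 12v³ + 86v² + 300v + 336) + (-22v³ - 176v² - 1188v - 1848)
  v⁴ + 12v³ + 86v² + 300v + 336 = (-(1/22)v - 2/11)(-22v³ - 176v² - 1188v - 1848) + (0)
Last nonzero remainder: -22v³ - 176v² - 1188v - 1848. Dividing through by -22 gives the monic gcd v³ + 8v² + 54v + 84.

v³ + 8v² + 54v + 84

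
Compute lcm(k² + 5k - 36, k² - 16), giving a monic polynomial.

Euclidean algorithm in ℚ[k]:
  k² + 5k - 36 = (k² - 16) + (5k - 20)
  k² - 16 = ((1/5)k + 4/5)(5k - 20) + (0)
Last nonzero remainder: 5k - 20. Dividing through by 5 gives the monic gcd k - 4.
Then lcm(f, g) = f·g / gcd(f, g); expanding and making the result monic gives the answer.

k³ + 9k² - 16k - 144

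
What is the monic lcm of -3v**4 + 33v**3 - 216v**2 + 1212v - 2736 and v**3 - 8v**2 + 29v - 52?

Repeated division with remainder:
  -3v**4 + 33v**3 - 216v**2 + 1212v - 2736 = (-3v + 9)(v**3 - 8v**2 + 29v - 52) + (-57v**2 + 795v - 2268)
  v**3 - 8v**2 + 29v - 52 = (-(1/57)v - 113/1083)(-57v**2 + 795v - 2268) + ((26050/361)v - 104200/361)
  -57v**2 + 795v - 2268 = (-(20577/26050)v + 204687/26050)((26050/361)v - 104200/361) + (0)
Last nonzero remainder: (26050/361)v - 104200/361. Dividing through by 26050/361 gives the monic gcd v - 4.
Then lcm(f, g) = f·g / gcd(f, g); expanding and making the result monic gives the answer.

v**6 - 15v**5 + 129v**4 - 835v**3 + 3464v**2 - 8900v + 11856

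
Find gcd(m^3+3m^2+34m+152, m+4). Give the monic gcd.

m+4

Apply the Euclidean algorithm:
  m^3+3m^2+34m+152 = (m^2-m+38)(m+4) + (0)
The last nonzero remainder m+4 is already monic.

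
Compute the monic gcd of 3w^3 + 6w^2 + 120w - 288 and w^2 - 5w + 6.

w - 2

By polynomial division,
  3w^3 + 6w^2 + 120w - 288 = (3w + 21)(w^2 - 5w + 6) + (207w - 414)
  w^2 - 5w + 6 = ((1/207)w - 1/69)(207w - 414) + (0)
Last nonzero remainder: 207w - 414. Dividing through by 207 gives the monic gcd w - 2.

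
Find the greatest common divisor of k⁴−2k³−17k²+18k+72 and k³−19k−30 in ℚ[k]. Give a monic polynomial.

k²+5k+6

Euclidean algorithm in ℚ[k]:
  k⁴−2k³−17k²+18k+72 = (k−2)(k³−19k−30) + (2k²+10k+12)
  k³−19k−30 = ((1/2)k−5/2)(2k²+10k+12) + (0)
Last nonzero remainder: 2k²+10k+12. Dividing through by 2 gives the monic gcd k²+5k+6.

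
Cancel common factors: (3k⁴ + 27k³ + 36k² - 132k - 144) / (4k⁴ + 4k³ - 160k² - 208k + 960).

(3k² + 21k + 18)/(4k² - 4k - 120)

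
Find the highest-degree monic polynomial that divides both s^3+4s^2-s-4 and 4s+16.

By polynomial division,
  s^3+4s^2-s-4 = ((1/4)s^2-1/4)(4s+16) + (0)
Last nonzero remainder: 4s+16. Dividing through by 4 gives the monic gcd s+4.

s+4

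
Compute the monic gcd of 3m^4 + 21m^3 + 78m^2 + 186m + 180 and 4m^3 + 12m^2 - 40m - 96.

Repeated division with remainder:
  3m^4 + 21m^3 + 78m^2 + 186m + 180 = ((3/4)m + 3)(4m^3 + 12m^2 - 40m - 96) + (72m^2 + 378m + 468)
  4m^3 + 12m^2 - 40m - 96 = ((1/18)m - 1/8)(72m^2 + 378m + 468) + (-(75/4)m - 75/2)
  72m^2 + 378m + 468 = (-(96/25)m - 312/25)(-(75/4)m - 75/2) + (0)
Last nonzero remainder: -(75/4)m - 75/2. Dividing through by -75/4 gives the monic gcd m + 2.

m + 2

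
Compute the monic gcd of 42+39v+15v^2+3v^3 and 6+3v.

Apply the Euclidean algorithm:
  3v^3+15v^2+39v+42 = (v^2+3v+7)(3v+6) + (0)
Last nonzero remainder: 3v+6. Dividing through by 3 gives the monic gcd v+2.

2+v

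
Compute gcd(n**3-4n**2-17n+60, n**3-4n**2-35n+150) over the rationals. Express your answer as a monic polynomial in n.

By polynomial division,
  n**3-4n**2-17n+60 = (n**3-4n**2-35n+150) + (18n-90)
  n**3-4n**2-35n+150 = ((1/18)n**2+(1/18)n-5/3)(18n-90) + (0)
Last nonzero remainder: 18n-90. Dividing through by 18 gives the monic gcd n-5.

n-5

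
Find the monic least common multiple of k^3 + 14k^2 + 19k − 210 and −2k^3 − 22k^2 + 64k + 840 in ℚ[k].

k^4 + 8k^3 − 65k^2 − 324k + 1260

By polynomial division,
  k^3 + 14k^2 + 19k − 210 = (−1/2)(−2k^3 − 22k^2 + 64k + 840) + (3k^2 + 51k + 210)
  −2k^3 − 22k^2 + 64k + 840 = (−(2/3)k + 4)(3k^2 + 51k + 210) + (0)
Last nonzero remainder: 3k^2 + 51k + 210. Dividing through by 3 gives the monic gcd k^2 + 17k + 70.
Then lcm(f, g) = f·g / gcd(f, g); expanding and making the result monic gives the answer.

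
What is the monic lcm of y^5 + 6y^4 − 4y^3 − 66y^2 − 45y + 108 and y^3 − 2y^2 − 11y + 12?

Apply the Euclidean algorithm:
  y^5 + 6y^4 − 4y^3 − 66y^2 − 45y + 108 = (y^2 + 8y + 23)(y^3 − 2y^2 − 11y + 12) + (56y^2 + 112y − 168)
  y^3 − 2y^2 − 11y + 12 = ((1/56)y − 1/14)(56y^2 + 112y − 168) + (0)
Last nonzero remainder: 56y^2 + 112y − 168. Dividing through by 56 gives the monic gcd y^2 + 2y − 3.
Then lcm(f, g) = f·g / gcd(f, g); expanding and making the result monic gives the answer.

y^6 + 2y^5 − 28y^4 − 50y^3 + 219y^2 + 288y − 432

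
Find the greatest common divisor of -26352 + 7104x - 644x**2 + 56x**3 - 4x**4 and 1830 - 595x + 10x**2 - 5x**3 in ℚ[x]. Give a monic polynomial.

Apply the Euclidean algorithm:
  -4x**4 + 56x**3 - 644x**2 + 7104x - 26352 = ((4/5)x - 48/5)(-5x**3 + 10x**2 - 595x + 1830) + (-72x**2 - 72x - 8784)
  -5x**3 + 10x**2 - 595x + 1830 = ((5/72)x - 5/24)(-72x**2 - 72x - 8784) + (0)
Last nonzero remainder: -72x**2 - 72x - 8784. Dividing through by -72 gives the monic gcd x**2 + x + 122.

122 + x + x**2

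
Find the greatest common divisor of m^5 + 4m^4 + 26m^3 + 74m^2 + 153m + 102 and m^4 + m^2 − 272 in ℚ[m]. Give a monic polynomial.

m^2 + 17

Repeated division with remainder:
  m^5 + 4m^4 + 26m^3 + 74m^2 + 153m + 102 = (m + 4)(m^4 + m^2 − 272) + (25m^3 + 70m^2 + 425m + 1190)
  m^4 + m^2 − 272 = ((1/25)m − 14/125)(25m^3 + 70m^2 + 425m + 1190) + (−(204/25)m^2 − 3468/25)
  25m^3 + 70m^2 + 425m + 1190 = (−(625/204)m − 875/102)(−(204/25)m^2 − 3468/25) + (0)
Last nonzero remainder: −(204/25)m^2 − 3468/25. Dividing through by −204/25 gives the monic gcd m^2 + 17.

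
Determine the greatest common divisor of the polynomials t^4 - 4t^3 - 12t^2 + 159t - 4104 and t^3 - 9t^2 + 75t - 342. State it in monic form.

t^2 - 3t + 57

By polynomial division,
  t^4 - 4t^3 - 12t^2 + 159t - 4104 = (t + 5)(t^3 - 9t^2 + 75t - 342) + (-42t^2 + 126t - 2394)
  t^3 - 9t^2 + 75t - 342 = (-(1/42)t + 1/7)(-42t^2 + 126t - 2394) + (0)
Last nonzero remainder: -42t^2 + 126t - 2394. Dividing through by -42 gives the monic gcd t^2 - 3t + 57.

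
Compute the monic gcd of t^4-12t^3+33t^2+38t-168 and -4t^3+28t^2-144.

t^2-t-6

Repeated division with remainder:
  t^4-12t^3+33t^2+38t-168 = (-(1/4)t+5/4)(-4t^3+28t^2-144) + (-2t^2+2t+12)
  -4t^3+28t^2-144 = (2t-12)(-2t^2+2t+12) + (0)
Last nonzero remainder: -2t^2+2t+12. Dividing through by -2 gives the monic gcd t^2-t-6.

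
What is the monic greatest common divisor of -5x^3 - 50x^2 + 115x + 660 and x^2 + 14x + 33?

x^2 + 14x + 33

Apply the Euclidean algorithm:
  -5x^3 - 50x^2 + 115x + 660 = (-5x + 20)(x^2 + 14x + 33) + (0)
The last nonzero remainder x^2 + 14x + 33 is already monic.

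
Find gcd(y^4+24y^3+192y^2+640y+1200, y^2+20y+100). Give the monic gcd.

y^2+20y+100

Repeated division with remainder:
  y^4+24y^3+192y^2+640y+1200 = (y^2+4y+12)(y^2+20y+100) + (0)
The last nonzero remainder y^2+20y+100 is already monic.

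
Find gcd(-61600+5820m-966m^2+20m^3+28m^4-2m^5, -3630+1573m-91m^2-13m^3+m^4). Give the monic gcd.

By polynomial division,
  -2m^5+28m^4+20m^3-966m^2+5820m-61600 = (-2m+2)(m^4-13m^3-91m^2+1573m-3630) + (-136m^3+2362m^2-4586m-54340)
  m^4-13m^3-91m^2+1573m-3630 = (-(1/136)m-297/9248)(-136m^3+2362m^2-4586m-54340) + (-(225951/4624)m^2+(4744971/4624)m-12427305/2312)
  -136m^3+2362m^2-4586m-54340 = ((628864/225951)m+2284256/225951)(-(225951/4624)m^2+(4744971/4624)m-12427305/2312) + (0)
Last nonzero remainder: -(225951/4624)m^2+(4744971/4624)m-12427305/2312. Dividing through by -225951/4624 gives the monic gcd m^2-21m+110.

110-21m+m^2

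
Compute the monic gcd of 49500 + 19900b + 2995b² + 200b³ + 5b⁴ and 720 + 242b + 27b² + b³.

By polynomial division,
  5b⁴ + 200b³ + 2995b² + 19900b + 49500 = (5b + 65)(b³ + 27b² + 242b + 720) + (30b² + 570b + 2700)
  b³ + 27b² + 242b + 720 = ((1/30)b + 4/15)(30b² + 570b + 2700) + (0)
Last nonzero remainder: 30b² + 570b + 2700. Dividing through by 30 gives the monic gcd b² + 19b + 90.

90 + 19b + b²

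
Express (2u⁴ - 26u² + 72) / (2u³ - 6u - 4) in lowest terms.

(u³ + 2u² - 9u - 18)/(u² + 2u + 1)

By polynomial division,
  2u⁴ - 26u² + 72 = (u)(2u³ - 6u - 4) + (-20u² + 4u + 72)
  2u³ - 6u - 4 = (-(1/10)u - 1/50)(-20u² + 4u + 72) + ((32/25)u - 64/25)
  -20u² + 4u + 72 = (-(125/8)u - 225/8)((32/25)u - 64/25) + (0)
Last nonzero remainder: (32/25)u - 64/25. Dividing through by 32/25 gives the monic gcd u - 2.
Cancel u - 2 from numerator and denominator to get the reduced form.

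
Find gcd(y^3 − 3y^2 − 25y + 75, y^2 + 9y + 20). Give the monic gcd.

y + 5

Repeated division with remainder:
  y^3 − 3y^2 − 25y + 75 = (y − 12)(y^2 + 9y + 20) + (63y + 315)
  y^2 + 9y + 20 = ((1/63)y + 4/63)(63y + 315) + (0)
Last nonzero remainder: 63y + 315. Dividing through by 63 gives the monic gcd y + 5.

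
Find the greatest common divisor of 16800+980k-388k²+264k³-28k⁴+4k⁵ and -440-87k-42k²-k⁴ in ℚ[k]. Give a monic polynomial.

40-3k+k²

By polynomial division,
  4k⁵-28k⁴+264k³-388k²+980k+16800 = (-4k+28)(-k⁴-42k²-87k-440) + (96k³+440k²+1656k+29120)
  -k⁴-42k²-87k-440 = (-(1/96)k+55/1152)(96k³+440k²+1656k+29120) + (-(6589/144)k²+(6589/48)k-32945/18)
  96k³+440k²+1656k+29120 = (-(13824/6589)k-104832/6589)(-(6589/144)k²+(6589/48)k-32945/18) + (0)
Last nonzero remainder: -(6589/144)k²+(6589/48)k-32945/18. Dividing through by -6589/144 gives the monic gcd k²-3k+40.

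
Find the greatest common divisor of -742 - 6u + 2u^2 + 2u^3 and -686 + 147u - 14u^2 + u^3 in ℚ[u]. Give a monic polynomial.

-7 + u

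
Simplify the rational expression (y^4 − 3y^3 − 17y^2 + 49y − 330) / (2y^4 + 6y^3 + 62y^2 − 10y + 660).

(y^2 − y − 30)/(2y^2 + 10y + 60)

By polynomial division,
  y^4 − 3y^3 − 17y^2 + 49y − 330 = (1/2)(2y^4 + 6y^3 + 62y^2 − 10y + 660) + (−6y^3 − 48y^2 + 54y − 660)
  2y^4 + 6y^3 + 62y^2 − 10y + 660 = (−(1/3)y + 5/3)(−6y^3 − 48y^2 + 54y − 660) + (160y^2 − 320y + 1760)
  −6y^3 − 48y^2 + 54y − 660 = (−(3/80)y − 3/8)(160y^2 − 320y + 1760) + (0)
Last nonzero remainder: 160y^2 − 320y + 1760. Dividing through by 160 gives the monic gcd y^2 − 2y + 11.
Cancel y^2 − 2y + 11 from numerator and denominator to get the reduced form.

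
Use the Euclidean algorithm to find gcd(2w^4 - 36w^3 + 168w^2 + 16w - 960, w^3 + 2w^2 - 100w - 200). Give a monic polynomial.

Repeated division with remainder:
  2w^4 - 36w^3 + 168w^2 + 16w - 960 = (2w - 40)(w^3 + 2w^2 - 100w - 200) + (448w^2 - 3584w - 8960)
  w^3 + 2w^2 - 100w - 200 = ((1/448)w + 5/224)(448w^2 - 3584w - 8960) + (0)
Last nonzero remainder: 448w^2 - 3584w - 8960. Dividing through by 448 gives the monic gcd w^2 - 8w - 20.

w^2 - 8w - 20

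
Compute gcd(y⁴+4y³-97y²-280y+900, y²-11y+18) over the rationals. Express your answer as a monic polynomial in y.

y²-11y+18

Apply the Euclidean algorithm:
  y⁴+4y³-97y²-280y+900 = (y²+15y+50)(y²-11y+18) + (0)
The last nonzero remainder y²-11y+18 is already monic.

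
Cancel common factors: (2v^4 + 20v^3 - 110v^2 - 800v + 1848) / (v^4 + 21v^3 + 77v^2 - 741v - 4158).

(2v - 4)/(v + 9)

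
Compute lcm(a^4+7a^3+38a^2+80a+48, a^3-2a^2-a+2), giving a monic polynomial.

a^6+4a^5+19a^4-20a^3-116a^2+16a+96

By polynomial division,
  a^4+7a^3+38a^2+80a+48 = (a+9)(a^3-2a^2-a+2) + (57a^2+87a+30)
  a^3-2a^2-a+2 = ((1/57)a-67/1083)(57a^2+87a+30) + ((1392/361)a+1392/361)
  57a^2+87a+30 = ((6859/464)a+1805/232)((1392/361)a+1392/361) + (0)
Last nonzero remainder: (1392/361)a+1392/361. Dividing through by 1392/361 gives the monic gcd a+1.
Then lcm(f, g) = f·g / gcd(f, g); expanding and making the result monic gives the answer.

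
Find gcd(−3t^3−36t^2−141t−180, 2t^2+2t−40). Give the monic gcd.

t+5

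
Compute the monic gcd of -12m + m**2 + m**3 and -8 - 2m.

By polynomial division,
  m**3 + m**2 - 12m = (-(1/2)m**2 + (3/2)m)(-2m - 8) + (0)
Last nonzero remainder: -2m - 8. Dividing through by -2 gives the monic gcd m + 4.

4 + m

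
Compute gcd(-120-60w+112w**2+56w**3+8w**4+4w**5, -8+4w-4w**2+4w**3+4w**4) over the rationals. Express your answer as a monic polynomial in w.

By polynomial division,
  4w**5+8w**4+56w**3+112w**2-60w-120 = (w+1)(4w**4+4w**3-4w**2+4w-8) + (56w**3+112w**2-56w-112)
  4w**4+4w**3-4w**2+4w-8 = ((1/14)w-1/14)(56w**3+112w**2-56w-112) + (8w**2+8w-16)
  56w**3+112w**2-56w-112 = (7w+7)(8w**2+8w-16) + (0)
Last nonzero remainder: 8w**2+8w-16. Dividing through by 8 gives the monic gcd w**2+w-2.

-2+w+w**2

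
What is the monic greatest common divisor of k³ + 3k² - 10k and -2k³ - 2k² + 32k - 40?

Euclidean algorithm in ℚ[k]:
  k³ + 3k² - 10k = (-1/2)(-2k³ - 2k² + 32k - 40) + (2k² + 6k - 20)
  -2k³ - 2k² + 32k - 40 = (-k + 2)(2k² + 6k - 20) + (0)
Last nonzero remainder: 2k² + 6k - 20. Dividing through by 2 gives the monic gcd k² + 3k - 10.

k² + 3k - 10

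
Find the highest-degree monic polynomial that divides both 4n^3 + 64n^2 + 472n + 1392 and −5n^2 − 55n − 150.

Apply the Euclidean algorithm:
  4n^3 + 64n^2 + 472n + 1392 = (−(4/5)n − 4)(−5n^2 − 55n − 150) + (132n + 792)
  −5n^2 − 55n − 150 = (−(5/132)n − 25/132)(132n + 792) + (0)
Last nonzero remainder: 132n + 792. Dividing through by 132 gives the monic gcd n + 6.

n + 6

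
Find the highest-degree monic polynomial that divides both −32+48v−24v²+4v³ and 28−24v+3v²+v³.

By polynomial division,
  4v³−24v²+48v−32 = (4)(v³+3v²−24v+28) + (−36v²+144v−144)
  v³+3v²−24v+28 = (−(1/36)v−7/36)(−36v²+144v−144) + (0)
Last nonzero remainder: −36v²+144v−144. Dividing through by −36 gives the monic gcd v²−4v+4.

4−4v+v²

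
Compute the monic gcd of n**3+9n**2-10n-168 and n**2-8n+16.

By polynomial division,
  n**3+9n**2-10n-168 = (n+17)(n**2-8n+16) + (110n-440)
  n**2-8n+16 = ((1/110)n-2/55)(110n-440) + (0)
Last nonzero remainder: 110n-440. Dividing through by 110 gives the monic gcd n-4.

n-4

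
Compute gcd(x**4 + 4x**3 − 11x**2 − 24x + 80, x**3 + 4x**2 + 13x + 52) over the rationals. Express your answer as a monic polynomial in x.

Euclidean algorithm in ℚ[x]:
  x**4 + 4x**3 − 11x**2 − 24x + 80 = (x)(x**3 + 4x**2 + 13x + 52) + (−24x**2 − 76x + 80)
  x**3 + 4x**2 + 13x + 52 = (−(1/24)x − 5/144)(−24x**2 − 76x + 80) + ((493/36)x + 493/9)
  −24x**2 − 76x + 80 = (−(864/493)x + 720/493)((493/36)x + 493/9) + (0)
Last nonzero remainder: (493/36)x + 493/9. Dividing through by 493/36 gives the monic gcd x + 4.

x + 4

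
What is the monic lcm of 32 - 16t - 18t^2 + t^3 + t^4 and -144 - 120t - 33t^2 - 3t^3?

384 + 32t - 296t^2 - 130t^3 + t^4 + 8t^5 + t^6

By polynomial division,
  t^4 + t^3 - 18t^2 - 16t + 32 = (-(1/3)t + 10/3)(-3t^3 - 33t^2 - 120t - 144) + (52t^2 + 336t + 512)
  -3t^3 - 33t^2 - 120t - 144 = (-(3/52)t - 177/676)(52t^2 + 336t + 512) + (-(420/169)t - 1680/169)
  52t^2 + 336t + 512 = (-(2197/105)t - 5408/105)(-(420/169)t - 1680/169) + (0)
Last nonzero remainder: -(420/169)t - 1680/169. Dividing through by -420/169 gives the monic gcd t + 4.
Then lcm(f, g) = f·g / gcd(f, g); expanding and making the result monic gives the answer.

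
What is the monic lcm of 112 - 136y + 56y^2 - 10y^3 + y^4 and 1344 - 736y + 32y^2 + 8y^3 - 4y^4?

Apply the Euclidean algorithm:
  y^4 - 10y^3 + 56y^2 - 136y + 112 = (-1/4)(-4y^4 + 8y^3 + 32y^2 - 736y + 1344) + (-8y^3 + 64y^2 - 320y + 448)
  -4y^4 + 8y^3 + 32y^2 - 736y + 1344 = ((1/2)y + 3)(-8y^3 + 64y^2 - 320y + 448) + (0)
Last nonzero remainder: -8y^3 + 64y^2 - 320y + 448. Dividing through by -8 gives the monic gcd y^3 - 8y^2 + 40y - 56.
Then lcm(f, g) = f·g / gcd(f, g); expanding and making the result monic gives the answer.

672 - 704y + 200y^2 - 4y^3 - 4y^4 + y^5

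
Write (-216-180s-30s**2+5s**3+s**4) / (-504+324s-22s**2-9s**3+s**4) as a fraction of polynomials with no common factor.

Apply the Euclidean algorithm:
  s**4+5s**3-30s**2-180s-216 = (s**4-9s**3-22s**2+324s-504) + (14s**3-8s**2-504s+288)
  s**4-9s**3-22s**2+324s-504 = ((1/14)s-59/98)(14s**3-8s**2-504s+288) + ((450/49)s**2-16200/49)
  14s**3-8s**2-504s+288 = ((343/225)s-196/225)((450/49)s**2-16200/49) + (0)
Last nonzero remainder: (450/49)s**2-16200/49. Dividing through by 450/49 gives the monic gcd s**2-36.
Cancel s**2-36 from numerator and denominator to get the reduced form.

(6+5s+s**2)/(14-9s+s**2)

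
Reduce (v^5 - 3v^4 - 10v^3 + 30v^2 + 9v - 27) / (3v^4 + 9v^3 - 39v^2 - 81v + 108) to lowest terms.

(v^2 - 2v - 3)/(3v + 12)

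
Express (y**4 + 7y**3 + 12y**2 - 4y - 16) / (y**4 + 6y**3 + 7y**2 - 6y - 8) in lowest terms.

Apply the Euclidean algorithm:
  y**4 + 7y**3 + 12y**2 - 4y - 16 = (y**4 + 6y**3 + 7y**2 - 6y - 8) + (y**3 + 5y**2 + 2y - 8)
  y**4 + 6y**3 + 7y**2 - 6y - 8 = (y + 1)(y**3 + 5y**2 + 2y - 8) + (0)
The last nonzero remainder y**3 + 5y**2 + 2y - 8 is already monic.
Cancel y**3 + 5y**2 + 2y - 8 from numerator and denominator to get the reduced form.

(y + 2)/(y + 1)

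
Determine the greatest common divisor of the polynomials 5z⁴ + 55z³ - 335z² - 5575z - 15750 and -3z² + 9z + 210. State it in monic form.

z² - 3z - 70

Repeated division with remainder:
  5z⁴ + 55z³ - 335z² - 5575z - 15750 = (-(5/3)z² - (70/3)z - 75)(-3z² + 9z + 210) + (0)
Last nonzero remainder: -3z² + 9z + 210. Dividing through by -3 gives the monic gcd z² - 3z - 70.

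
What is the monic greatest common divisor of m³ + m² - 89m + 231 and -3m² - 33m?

Repeated division with remainder:
  m³ + m² - 89m + 231 = (-(1/3)m + 10/3)(-3m² - 33m) + (21m + 231)
  -3m² - 33m = (-(1/7)m)(21m + 231) + (0)
Last nonzero remainder: 21m + 231. Dividing through by 21 gives the monic gcd m + 11.

m + 11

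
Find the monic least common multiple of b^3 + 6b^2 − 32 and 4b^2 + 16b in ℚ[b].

b^4 + 6b^3 − 32b

Euclidean algorithm in ℚ[b]:
  b^3 + 6b^2 − 32 = ((1/4)b + 1/2)(4b^2 + 16b) + (−8b − 32)
  4b^2 + 16b = (−(1/2)b)(−8b − 32) + (0)
Last nonzero remainder: −8b − 32. Dividing through by −8 gives the monic gcd b + 4.
Then lcm(f, g) = f·g / gcd(f, g); expanding and making the result monic gives the answer.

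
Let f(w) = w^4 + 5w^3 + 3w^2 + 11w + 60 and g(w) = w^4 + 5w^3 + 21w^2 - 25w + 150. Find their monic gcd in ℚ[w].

w^2 - 2w + 5

By polynomial division,
  w^4 + 5w^3 + 3w^2 + 11w + 60 = (w^4 + 5w^3 + 21w^2 - 25w + 150) + (-18w^2 + 36w - 90)
  w^4 + 5w^3 + 21w^2 - 25w + 150 = (-(1/18)w^2 - (7/18)w - 5/3)(-18w^2 + 36w - 90) + (0)
Last nonzero remainder: -18w^2 + 36w - 90. Dividing through by -18 gives the monic gcd w^2 - 2w + 5.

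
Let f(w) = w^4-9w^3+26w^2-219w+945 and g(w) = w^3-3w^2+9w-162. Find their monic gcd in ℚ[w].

w^2+3w+27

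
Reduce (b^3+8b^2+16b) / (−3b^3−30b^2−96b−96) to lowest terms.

(−b)/(3b+6)

By polynomial division,
  b^3+8b^2+16b = (−1/3)(−3b^3−30b^2−96b−96) + (−2b^2−16b−32)
  −3b^3−30b^2−96b−96 = ((3/2)b+3)(−2b^2−16b−32) + (0)
Last nonzero remainder: −2b^2−16b−32. Dividing through by −2 gives the monic gcd b^2+8b+16.
Cancel b^2+8b+16 from numerator and denominator to get the reduced form.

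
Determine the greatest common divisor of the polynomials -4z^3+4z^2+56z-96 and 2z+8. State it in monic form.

z+4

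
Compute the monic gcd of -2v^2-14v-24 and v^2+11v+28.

v+4

Euclidean algorithm in ℚ[v]:
  -2v^2-14v-24 = (-2)(v^2+11v+28) + (8v+32)
  v^2+11v+28 = ((1/8)v+7/8)(8v+32) + (0)
Last nonzero remainder: 8v+32. Dividing through by 8 gives the monic gcd v+4.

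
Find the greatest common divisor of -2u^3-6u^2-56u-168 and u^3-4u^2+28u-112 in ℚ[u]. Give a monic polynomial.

u^2+28

By polynomial division,
  -2u^3-6u^2-56u-168 = (-2)(u^3-4u^2+28u-112) + (-14u^2-392)
  u^3-4u^2+28u-112 = (-(1/14)u+2/7)(-14u^2-392) + (0)
Last nonzero remainder: -14u^2-392. Dividing through by -14 gives the monic gcd u^2+28.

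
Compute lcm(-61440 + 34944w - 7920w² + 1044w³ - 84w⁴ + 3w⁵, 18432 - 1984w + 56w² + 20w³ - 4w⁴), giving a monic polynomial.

-184320 + 84352w - 12112w² + 492w³ + 96w⁴ - 19w⁵ + w⁶

Repeated division with remainder:
  3w⁵ - 84w⁴ + 1044w³ - 7920w² + 34944w - 61440 = (-(3/4)w + 69/4)(-4w⁴ + 20w³ + 56w² - 1984w + 18432) + (741w³ - 10374w² + 82992w - 379392)
  -4w⁴ + 20w³ + 56w² - 1984w + 18432 = (-(4/741)w - 12/247)(741w³ - 10374w² + 82992w - 379392) + (0)
Last nonzero remainder: 741w³ - 10374w² + 82992w - 379392. Dividing through by 741 gives the monic gcd w³ - 14w² + 112w - 512.
Then lcm(f, g) = f·g / gcd(f, g); expanding and making the result monic gives the answer.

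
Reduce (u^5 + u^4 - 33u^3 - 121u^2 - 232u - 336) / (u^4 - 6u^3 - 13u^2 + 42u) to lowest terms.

(u^3 + 5u^2 + 8u + 16)/(u^2 - 2u)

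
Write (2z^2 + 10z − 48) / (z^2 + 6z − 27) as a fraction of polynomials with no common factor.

(2z + 16)/(z + 9)

Euclidean algorithm in ℚ[z]:
  2z^2 + 10z − 48 = (2)(z^2 + 6z − 27) + (−2z + 6)
  z^2 + 6z − 27 = (−(1/2)z − 9/2)(−2z + 6) + (0)
Last nonzero remainder: −2z + 6. Dividing through by −2 gives the monic gcd z − 3.
Cancel z − 3 from numerator and denominator to get the reduced form.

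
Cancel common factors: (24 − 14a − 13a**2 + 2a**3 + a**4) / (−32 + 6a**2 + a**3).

By polynomial division,
  a**4 + 2a**3 − 13a**2 − 14a + 24 = (a − 4)(a**3 + 6a**2 − 32) + (11a**2 + 18a − 104)
  a**3 + 6a**2 − 32 = ((1/11)a + 48/121)(11a**2 + 18a − 104) + ((280/121)a + 1120/121)
  11a**2 + 18a − 104 = ((1331/280)a − 1573/140)((280/121)a + 1120/121) + (0)
Last nonzero remainder: (280/121)a + 1120/121. Dividing through by 280/121 gives the monic gcd a + 4.
Cancel a + 4 from numerator and denominator to get the reduced form.

(6 − 5a − 2a**2 + a**3)/(−8 + 2a + a**2)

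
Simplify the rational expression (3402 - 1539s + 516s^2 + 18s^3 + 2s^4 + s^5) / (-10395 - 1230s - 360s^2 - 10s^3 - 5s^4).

By polynomial division,
  s^5 + 2s^4 + 18s^3 + 516s^2 - 1539s + 3402 = (-(1/5)s)(-5s^4 - 10s^3 - 360s^2 - 1230s - 10395) + (-54s^3 + 270s^2 - 3618s + 3402)
  -5s^4 - 10s^3 - 360s^2 - 1230s - 10395 = ((5/54)s + 35/54)(-54s^3 + 270s^2 - 3618s + 3402) + (-200s^2 + 800s - 12600)
  -54s^3 + 270s^2 - 3618s + 3402 = ((27/100)s - 27/100)(-200s^2 + 800s - 12600) + (0)
Last nonzero remainder: -200s^2 + 800s - 12600. Dividing through by -200 gives the monic gcd s^2 - 4s + 63.
Cancel s^2 - 4s + 63 from numerator and denominator to get the reduced form.

(-54 + 21s - 6s^2 - s^3)/(165 + 30s + 5s^2)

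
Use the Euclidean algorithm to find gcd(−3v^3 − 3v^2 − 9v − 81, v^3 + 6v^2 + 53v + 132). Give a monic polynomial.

v + 3

By polynomial division,
  −3v^3 − 3v^2 − 9v − 81 = (−3)(v^3 + 6v^2 + 53v + 132) + (15v^2 + 150v + 315)
  v^3 + 6v^2 + 53v + 132 = ((1/15)v − 4/15)(15v^2 + 150v + 315) + (72v + 216)
  15v^2 + 150v + 315 = ((5/24)v + 35/24)(72v + 216) + (0)
Last nonzero remainder: 72v + 216. Dividing through by 72 gives the monic gcd v + 3.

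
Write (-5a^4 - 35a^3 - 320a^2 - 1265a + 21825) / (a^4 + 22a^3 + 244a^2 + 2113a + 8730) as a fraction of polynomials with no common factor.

(-5a + 25)/(a + 10)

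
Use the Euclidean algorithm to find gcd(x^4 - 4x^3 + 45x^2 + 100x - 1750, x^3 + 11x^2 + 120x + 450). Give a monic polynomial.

Apply the Euclidean algorithm:
  x^4 - 4x^3 + 45x^2 + 100x - 1750 = (x - 15)(x^3 + 11x^2 + 120x + 450) + (90x^2 + 1450x + 5000)
  x^3 + 11x^2 + 120x + 450 = ((1/90)x - 23/405)(90x^2 + 1450x + 5000) + ((11890/81)x + 59450/81)
  90x^2 + 1450x + 5000 = ((729/1189)x + 8100/1189)((11890/81)x + 59450/81) + (0)
Last nonzero remainder: (11890/81)x + 59450/81. Dividing through by 11890/81 gives the monic gcd x + 5.

x + 5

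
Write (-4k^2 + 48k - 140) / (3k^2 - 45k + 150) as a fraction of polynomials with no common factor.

Repeated division with remainder:
  -4k^2 + 48k - 140 = (-4/3)(3k^2 - 45k + 150) + (-12k + 60)
  3k^2 - 45k + 150 = (-(1/4)k + 5/2)(-12k + 60) + (0)
Last nonzero remainder: -12k + 60. Dividing through by -12 gives the monic gcd k - 5.
Cancel k - 5 from numerator and denominator to get the reduced form.

(-4k + 28)/(3k - 30)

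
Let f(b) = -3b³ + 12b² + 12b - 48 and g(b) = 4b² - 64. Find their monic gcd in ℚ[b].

Repeated division with remainder:
  -3b³ + 12b² + 12b - 48 = (-(3/4)b + 3)(4b² - 64) + (-36b + 144)
  4b² - 64 = (-(1/9)b - 4/9)(-36b + 144) + (0)
Last nonzero remainder: -36b + 144. Dividing through by -36 gives the monic gcd b - 4.

b - 4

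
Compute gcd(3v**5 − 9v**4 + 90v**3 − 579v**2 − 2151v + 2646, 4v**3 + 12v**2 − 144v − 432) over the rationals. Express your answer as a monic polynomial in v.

v**2 − 3v − 18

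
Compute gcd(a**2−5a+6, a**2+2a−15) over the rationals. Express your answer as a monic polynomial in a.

a−3

By polynomial division,
  a**2−5a+6 = (a**2+2a−15) + (−7a+21)
  a**2+2a−15 = (−(1/7)a−5/7)(−7a+21) + (0)
Last nonzero remainder: −7a+21. Dividing through by −7 gives the monic gcd a−3.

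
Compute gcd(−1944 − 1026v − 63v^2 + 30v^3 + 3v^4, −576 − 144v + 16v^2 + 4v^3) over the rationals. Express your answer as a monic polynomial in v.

−24 − 2v + v^2

By polynomial division,
  3v^4 + 30v^3 − 63v^2 − 1026v − 1944 = ((3/4)v + 9/2)(4v^3 + 16v^2 − 144v − 576) + (−27v^2 + 54v + 648)
  4v^3 + 16v^2 − 144v − 576 = (−(4/27)v − 8/9)(−27v^2 + 54v + 648) + (0)
Last nonzero remainder: −27v^2 + 54v + 648. Dividing through by −27 gives the monic gcd v^2 − 2v − 24.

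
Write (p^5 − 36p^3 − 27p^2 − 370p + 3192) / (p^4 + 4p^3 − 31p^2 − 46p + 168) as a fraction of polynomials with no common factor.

Repeated division with remainder:
  p^5 − 36p^3 − 27p^2 − 370p + 3192 = (p − 4)(p^4 + 4p^3 − 31p^2 − 46p + 168) + (11p^3 − 105p^2 − 722p + 3864)
  p^4 + 4p^3 − 31p^2 − 46p + 168 = ((1/11)p + 149/121)(11p^3 − 105p^2 − 722p + 3864) + ((19836/121)p^2 + (59508/121)p − 555408/121)
  11p^3 − 105p^2 − 722p + 3864 = ((1331/19836)p − 2783/3306)((19836/121)p^2 + (59508/121)p − 555408/121) + (0)
Last nonzero remainder: (19836/121)p^2 + (59508/121)p − 555408/121. Dividing through by 19836/121 gives the monic gcd p^2 + 3p − 28.
Cancel p^2 + 3p − 28 from numerator and denominator to get the reduced form.

(p^3 − 3p^2 + p − 114)/(p^2 + p − 6)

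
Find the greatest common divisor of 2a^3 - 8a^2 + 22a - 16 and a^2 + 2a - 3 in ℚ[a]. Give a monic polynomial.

Euclidean algorithm in ℚ[a]:
  2a^3 - 8a^2 + 22a - 16 = (2a - 12)(a^2 + 2a - 3) + (52a - 52)
  a^2 + 2a - 3 = ((1/52)a + 3/52)(52a - 52) + (0)
Last nonzero remainder: 52a - 52. Dividing through by 52 gives the monic gcd a - 1.

a - 1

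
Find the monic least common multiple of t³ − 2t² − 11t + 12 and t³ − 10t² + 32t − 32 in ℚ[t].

Euclidean algorithm in ℚ[t]:
  t³ − 2t² − 11t + 12 = (t³ − 10t² + 32t − 32) + (8t² − 43t + 44)
  t³ − 10t² + 32t − 32 = ((1/8)t − 37/64)(8t² − 43t + 44) + ((105/64)t − 105/16)
  8t² − 43t + 44 = ((512/105)t − 704/105)((105/64)t − 105/16) + (0)
Last nonzero remainder: (105/64)t − 105/16. Dividing through by 105/64 gives the monic gcd t − 4.
Then lcm(f, g) = f·g / gcd(f, g); expanding and making the result monic gives the answer.

t⁵ − 8t⁴ + 9t³ + 62t² − 160t + 96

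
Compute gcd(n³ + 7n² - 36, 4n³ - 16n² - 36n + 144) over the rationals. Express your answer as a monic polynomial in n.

n + 3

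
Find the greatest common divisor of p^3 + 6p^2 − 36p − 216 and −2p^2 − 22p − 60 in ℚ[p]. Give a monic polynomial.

Apply the Euclidean algorithm:
  p^3 + 6p^2 − 36p − 216 = (−(1/2)p + 5/2)(−2p^2 − 22p − 60) + (−11p − 66)
  −2p^2 − 22p − 60 = ((2/11)p + 10/11)(−11p − 66) + (0)
Last nonzero remainder: −11p − 66. Dividing through by −11 gives the monic gcd p + 6.

p + 6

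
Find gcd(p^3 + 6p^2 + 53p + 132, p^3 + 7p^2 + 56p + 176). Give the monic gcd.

Apply the Euclidean algorithm:
  p^3 + 6p^2 + 53p + 132 = (p^3 + 7p^2 + 56p + 176) + (-p^2 - 3p - 44)
  p^3 + 7p^2 + 56p + 176 = (-p - 4)(-p^2 - 3p - 44) + (0)
Last nonzero remainder: -p^2 - 3p - 44. Dividing through by -1 gives the monic gcd p^2 + 3p + 44.

p^2 + 3p + 44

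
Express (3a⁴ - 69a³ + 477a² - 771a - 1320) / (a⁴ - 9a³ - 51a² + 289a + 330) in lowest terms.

Apply the Euclidean algorithm:
  3a⁴ - 69a³ + 477a² - 771a - 1320 = (3)(a⁴ - 9a³ - 51a² + 289a + 330) + (-42a³ + 630a² - 1638a - 2310)
  a⁴ - 9a³ - 51a² + 289a + 330 = (-(1/42)a - 1/7)(-42a³ + 630a² - 1638a - 2310) + (0)
Last nonzero remainder: -42a³ + 630a² - 1638a - 2310. Dividing through by -42 gives the monic gcd a³ - 15a² + 39a + 55.
Cancel a³ - 15a² + 39a + 55 from numerator and denominator to get the reduced form.

(3a - 24)/(a + 6)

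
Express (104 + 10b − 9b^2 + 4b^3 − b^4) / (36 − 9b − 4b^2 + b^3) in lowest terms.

(−26 − 9b − b^3)/(−9 + b^2)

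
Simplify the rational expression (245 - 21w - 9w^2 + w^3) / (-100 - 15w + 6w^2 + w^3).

(49 - 14w + w^2)/(-20 + w + w^2)

By polynomial division,
  w^3 - 9w^2 - 21w + 245 = (w^3 + 6w^2 - 15w - 100) + (-15w^2 - 6w + 345)
  w^3 + 6w^2 - 15w - 100 = (-(1/15)w - 28/75)(-15w^2 - 6w + 345) + ((144/25)w + 144/5)
  -15w^2 - 6w + 345 = (-(125/48)w + 575/48)((144/25)w + 144/5) + (0)
Last nonzero remainder: (144/25)w + 144/5. Dividing through by 144/25 gives the monic gcd w + 5.
Cancel w + 5 from numerator and denominator to get the reduced form.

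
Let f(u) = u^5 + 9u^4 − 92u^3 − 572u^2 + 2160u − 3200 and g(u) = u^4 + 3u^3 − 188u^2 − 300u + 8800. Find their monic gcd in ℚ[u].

u^2 + 2u − 80

Repeated division with remainder:
  u^5 + 9u^4 − 92u^3 − 572u^2 + 2160u − 3200 = (u + 6)(u^4 + 3u^3 − 188u^2 − 300u + 8800) + (78u^3 + 856u^2 − 4840u − 56000)
  u^4 + 3u^3 − 188u^2 − 300u + 8800 = ((1/78)u − 311/3042)(78u^3 + 856u^2 − 4840u − 56000) + (−(58460/1521)u^2 − (116920/1521)u + 4676800/1521)
  78u^3 + 856u^2 − 4840u − 56000 = (−(59319/29230)u − 53235/2923)(−(58460/1521)u^2 − (116920/1521)u + 4676800/1521) + (0)
Last nonzero remainder: −(58460/1521)u^2 − (116920/1521)u + 4676800/1521. Dividing through by −58460/1521 gives the monic gcd u^2 + 2u − 80.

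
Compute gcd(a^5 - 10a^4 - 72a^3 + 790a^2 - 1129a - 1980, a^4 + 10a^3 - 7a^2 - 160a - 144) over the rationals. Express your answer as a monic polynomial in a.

a^3 + 6a^2 - 31a - 36

Repeated division with remainder:
  a^5 - 10a^4 - 72a^3 + 790a^2 - 1129a - 1980 = (a - 20)(a^4 + 10a^3 - 7a^2 - 160a - 144) + (135a^3 + 810a^2 - 4185a - 4860)
  a^4 + 10a^3 - 7a^2 - 160a - 144 = ((1/135)a + 4/135)(135a^3 + 810a^2 - 4185a - 4860) + (0)
Last nonzero remainder: 135a^3 + 810a^2 - 4185a - 4860. Dividing through by 135 gives the monic gcd a^3 + 6a^2 - 31a - 36.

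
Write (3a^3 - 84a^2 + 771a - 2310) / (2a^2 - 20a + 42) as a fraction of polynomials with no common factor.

(3a^2 - 63a + 330)/(2a - 6)

Euclidean algorithm in ℚ[a]:
  3a^3 - 84a^2 + 771a - 2310 = ((3/2)a - 27)(2a^2 - 20a + 42) + (168a - 1176)
  2a^2 - 20a + 42 = ((1/84)a - 1/28)(168a - 1176) + (0)
Last nonzero remainder: 168a - 1176. Dividing through by 168 gives the monic gcd a - 7.
Cancel a - 7 from numerator and denominator to get the reduced form.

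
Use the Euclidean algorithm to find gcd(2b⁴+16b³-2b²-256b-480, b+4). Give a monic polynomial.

b+4

By polynomial division,
  2b⁴+16b³-2b²-256b-480 = (2b³+8b²-34b-120)(b+4) + (0)
The last nonzero remainder b+4 is already monic.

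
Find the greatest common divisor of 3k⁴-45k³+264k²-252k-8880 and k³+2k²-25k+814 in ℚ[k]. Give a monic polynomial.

k²-9k+74

By polynomial division,
  3k⁴-45k³+264k²-252k-8880 = (3k-51)(k³+2k²-25k+814) + (441k²-3969k+32634)
  k³+2k²-25k+814 = ((1/441)k+11/441)(441k²-3969k+32634) + (0)
Last nonzero remainder: 441k²-3969k+32634. Dividing through by 441 gives the monic gcd k²-9k+74.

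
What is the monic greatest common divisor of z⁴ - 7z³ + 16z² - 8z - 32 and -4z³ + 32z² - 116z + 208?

Apply the Euclidean algorithm:
  z⁴ - 7z³ + 16z² - 8z - 32 = (-(1/4)z - 1/4)(-4z³ + 32z² - 116z + 208) + (-5z² + 15z + 20)
  -4z³ + 32z² - 116z + 208 = ((4/5)z - 4)(-5z² + 15z + 20) + (-72z + 288)
  -5z² + 15z + 20 = ((5/72)z + 5/72)(-72z + 288) + (0)
Last nonzero remainder: -72z + 288. Dividing through by -72 gives the monic gcd z - 4.

z - 4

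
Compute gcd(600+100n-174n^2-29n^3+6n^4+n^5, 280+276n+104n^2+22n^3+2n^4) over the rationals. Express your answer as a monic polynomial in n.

10+7n+n^2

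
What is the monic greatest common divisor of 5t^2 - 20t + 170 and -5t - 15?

By polynomial division,
  5t^2 - 20t + 170 = (-t + 7)(-5t - 15) + (275)
  -5t - 15 = (-(1/55)t - 3/55)(275) + (0)
The last nonzero remainder is the constant 275, so the polynomials are coprime and gcd = 1.

1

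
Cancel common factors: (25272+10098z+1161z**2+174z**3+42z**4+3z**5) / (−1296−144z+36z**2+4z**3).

Repeated division with remainder:
  3z**5+42z**4+174z**3+1161z**2+10098z+25272 = ((3/4)z**2+(15/4)z+147/4)(4z**3+36z**2−144z−1296) + (1350z**2+20250z+72900)
  4z**3+36z**2−144z−1296 = ((2/675)z−4/225)(1350z**2+20250z+72900) + (0)
Last nonzero remainder: 1350z**2+20250z+72900. Dividing through by 1350 gives the monic gcd z**2+15z+54.
Cancel z**2+15z+54 from numerator and denominator to get the reduced form.

(468+57z−3z**2+3z**3)/(−24+4z)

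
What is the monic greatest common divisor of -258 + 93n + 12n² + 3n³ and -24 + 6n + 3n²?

By polynomial division,
  3n³ + 12n² + 93n - 258 = (n + 2)(3n² + 6n - 24) + (105n - 210)
  3n² + 6n - 24 = ((1/35)n + 4/35)(105n - 210) + (0)
Last nonzero remainder: 105n - 210. Dividing through by 105 gives the monic gcd n - 2.

-2 + n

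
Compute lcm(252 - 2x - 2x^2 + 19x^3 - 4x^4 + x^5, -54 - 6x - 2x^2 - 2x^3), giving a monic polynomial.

Apply the Euclidean algorithm:
  x^5 - 4x^4 + 19x^3 - 2x^2 - 2x + 252 = (-(1/2)x^2 + (5/2)x - 21/2)(-2x^3 - 2x^2 - 6x - 54) + (-35x^2 + 70x - 315)
  -2x^3 - 2x^2 - 6x - 54 = ((2/35)x + 6/35)(-35x^2 + 70x - 315) + (0)
Last nonzero remainder: -35x^2 + 70x - 315. Dividing through by -35 gives the monic gcd x^2 - 2x + 9.
Then lcm(f, g) = f·g / gcd(f, g); expanding and making the result monic gives the answer.

756 + 246x - 8x^2 + 55x^3 + 7x^4 - x^5 + x^6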